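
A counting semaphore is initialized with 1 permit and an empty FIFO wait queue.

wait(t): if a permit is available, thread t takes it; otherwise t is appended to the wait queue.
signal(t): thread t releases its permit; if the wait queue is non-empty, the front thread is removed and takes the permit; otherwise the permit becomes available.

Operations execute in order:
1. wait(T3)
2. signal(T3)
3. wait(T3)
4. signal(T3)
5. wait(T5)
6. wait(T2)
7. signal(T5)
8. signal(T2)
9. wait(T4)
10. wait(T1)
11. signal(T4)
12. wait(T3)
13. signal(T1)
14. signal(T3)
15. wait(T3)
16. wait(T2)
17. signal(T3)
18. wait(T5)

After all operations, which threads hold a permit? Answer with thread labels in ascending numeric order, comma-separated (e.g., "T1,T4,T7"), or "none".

Step 1: wait(T3) -> count=0 queue=[] holders={T3}
Step 2: signal(T3) -> count=1 queue=[] holders={none}
Step 3: wait(T3) -> count=0 queue=[] holders={T3}
Step 4: signal(T3) -> count=1 queue=[] holders={none}
Step 5: wait(T5) -> count=0 queue=[] holders={T5}
Step 6: wait(T2) -> count=0 queue=[T2] holders={T5}
Step 7: signal(T5) -> count=0 queue=[] holders={T2}
Step 8: signal(T2) -> count=1 queue=[] holders={none}
Step 9: wait(T4) -> count=0 queue=[] holders={T4}
Step 10: wait(T1) -> count=0 queue=[T1] holders={T4}
Step 11: signal(T4) -> count=0 queue=[] holders={T1}
Step 12: wait(T3) -> count=0 queue=[T3] holders={T1}
Step 13: signal(T1) -> count=0 queue=[] holders={T3}
Step 14: signal(T3) -> count=1 queue=[] holders={none}
Step 15: wait(T3) -> count=0 queue=[] holders={T3}
Step 16: wait(T2) -> count=0 queue=[T2] holders={T3}
Step 17: signal(T3) -> count=0 queue=[] holders={T2}
Step 18: wait(T5) -> count=0 queue=[T5] holders={T2}
Final holders: T2

Answer: T2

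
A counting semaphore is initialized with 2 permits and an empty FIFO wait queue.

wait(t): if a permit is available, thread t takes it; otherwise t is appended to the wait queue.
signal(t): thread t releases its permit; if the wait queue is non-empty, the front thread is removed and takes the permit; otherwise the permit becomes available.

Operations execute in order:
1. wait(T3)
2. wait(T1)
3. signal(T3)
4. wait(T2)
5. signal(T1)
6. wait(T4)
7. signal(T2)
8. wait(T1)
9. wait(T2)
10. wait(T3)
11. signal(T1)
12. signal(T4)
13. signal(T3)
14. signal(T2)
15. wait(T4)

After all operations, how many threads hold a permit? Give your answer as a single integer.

Answer: 1

Derivation:
Step 1: wait(T3) -> count=1 queue=[] holders={T3}
Step 2: wait(T1) -> count=0 queue=[] holders={T1,T3}
Step 3: signal(T3) -> count=1 queue=[] holders={T1}
Step 4: wait(T2) -> count=0 queue=[] holders={T1,T2}
Step 5: signal(T1) -> count=1 queue=[] holders={T2}
Step 6: wait(T4) -> count=0 queue=[] holders={T2,T4}
Step 7: signal(T2) -> count=1 queue=[] holders={T4}
Step 8: wait(T1) -> count=0 queue=[] holders={T1,T4}
Step 9: wait(T2) -> count=0 queue=[T2] holders={T1,T4}
Step 10: wait(T3) -> count=0 queue=[T2,T3] holders={T1,T4}
Step 11: signal(T1) -> count=0 queue=[T3] holders={T2,T4}
Step 12: signal(T4) -> count=0 queue=[] holders={T2,T3}
Step 13: signal(T3) -> count=1 queue=[] holders={T2}
Step 14: signal(T2) -> count=2 queue=[] holders={none}
Step 15: wait(T4) -> count=1 queue=[] holders={T4}
Final holders: {T4} -> 1 thread(s)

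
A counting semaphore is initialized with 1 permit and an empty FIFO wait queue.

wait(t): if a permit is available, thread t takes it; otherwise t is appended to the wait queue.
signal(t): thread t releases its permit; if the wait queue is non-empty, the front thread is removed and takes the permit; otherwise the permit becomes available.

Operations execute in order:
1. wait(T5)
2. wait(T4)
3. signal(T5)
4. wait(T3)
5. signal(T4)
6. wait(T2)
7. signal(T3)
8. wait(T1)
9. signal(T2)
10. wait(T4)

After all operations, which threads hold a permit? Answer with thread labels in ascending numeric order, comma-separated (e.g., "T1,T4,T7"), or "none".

Answer: T1

Derivation:
Step 1: wait(T5) -> count=0 queue=[] holders={T5}
Step 2: wait(T4) -> count=0 queue=[T4] holders={T5}
Step 3: signal(T5) -> count=0 queue=[] holders={T4}
Step 4: wait(T3) -> count=0 queue=[T3] holders={T4}
Step 5: signal(T4) -> count=0 queue=[] holders={T3}
Step 6: wait(T2) -> count=0 queue=[T2] holders={T3}
Step 7: signal(T3) -> count=0 queue=[] holders={T2}
Step 8: wait(T1) -> count=0 queue=[T1] holders={T2}
Step 9: signal(T2) -> count=0 queue=[] holders={T1}
Step 10: wait(T4) -> count=0 queue=[T4] holders={T1}
Final holders: T1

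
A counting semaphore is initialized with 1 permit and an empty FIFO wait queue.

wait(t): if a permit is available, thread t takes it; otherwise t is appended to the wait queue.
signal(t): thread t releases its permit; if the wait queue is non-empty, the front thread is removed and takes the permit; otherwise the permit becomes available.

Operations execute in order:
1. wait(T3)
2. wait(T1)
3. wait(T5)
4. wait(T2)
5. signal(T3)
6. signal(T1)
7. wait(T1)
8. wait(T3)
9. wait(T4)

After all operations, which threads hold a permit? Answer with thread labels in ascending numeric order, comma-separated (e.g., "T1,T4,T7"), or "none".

Step 1: wait(T3) -> count=0 queue=[] holders={T3}
Step 2: wait(T1) -> count=0 queue=[T1] holders={T3}
Step 3: wait(T5) -> count=0 queue=[T1,T5] holders={T3}
Step 4: wait(T2) -> count=0 queue=[T1,T5,T2] holders={T3}
Step 5: signal(T3) -> count=0 queue=[T5,T2] holders={T1}
Step 6: signal(T1) -> count=0 queue=[T2] holders={T5}
Step 7: wait(T1) -> count=0 queue=[T2,T1] holders={T5}
Step 8: wait(T3) -> count=0 queue=[T2,T1,T3] holders={T5}
Step 9: wait(T4) -> count=0 queue=[T2,T1,T3,T4] holders={T5}
Final holders: T5

Answer: T5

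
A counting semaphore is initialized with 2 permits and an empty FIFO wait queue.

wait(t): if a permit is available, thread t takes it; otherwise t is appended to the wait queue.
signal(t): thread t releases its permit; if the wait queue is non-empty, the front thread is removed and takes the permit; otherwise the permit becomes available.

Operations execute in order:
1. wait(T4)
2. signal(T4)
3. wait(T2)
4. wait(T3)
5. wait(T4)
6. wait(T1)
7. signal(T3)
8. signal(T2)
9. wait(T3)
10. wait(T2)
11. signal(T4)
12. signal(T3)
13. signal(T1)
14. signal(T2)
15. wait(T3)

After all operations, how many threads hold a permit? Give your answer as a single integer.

Answer: 1

Derivation:
Step 1: wait(T4) -> count=1 queue=[] holders={T4}
Step 2: signal(T4) -> count=2 queue=[] holders={none}
Step 3: wait(T2) -> count=1 queue=[] holders={T2}
Step 4: wait(T3) -> count=0 queue=[] holders={T2,T3}
Step 5: wait(T4) -> count=0 queue=[T4] holders={T2,T3}
Step 6: wait(T1) -> count=0 queue=[T4,T1] holders={T2,T3}
Step 7: signal(T3) -> count=0 queue=[T1] holders={T2,T4}
Step 8: signal(T2) -> count=0 queue=[] holders={T1,T4}
Step 9: wait(T3) -> count=0 queue=[T3] holders={T1,T4}
Step 10: wait(T2) -> count=0 queue=[T3,T2] holders={T1,T4}
Step 11: signal(T4) -> count=0 queue=[T2] holders={T1,T3}
Step 12: signal(T3) -> count=0 queue=[] holders={T1,T2}
Step 13: signal(T1) -> count=1 queue=[] holders={T2}
Step 14: signal(T2) -> count=2 queue=[] holders={none}
Step 15: wait(T3) -> count=1 queue=[] holders={T3}
Final holders: {T3} -> 1 thread(s)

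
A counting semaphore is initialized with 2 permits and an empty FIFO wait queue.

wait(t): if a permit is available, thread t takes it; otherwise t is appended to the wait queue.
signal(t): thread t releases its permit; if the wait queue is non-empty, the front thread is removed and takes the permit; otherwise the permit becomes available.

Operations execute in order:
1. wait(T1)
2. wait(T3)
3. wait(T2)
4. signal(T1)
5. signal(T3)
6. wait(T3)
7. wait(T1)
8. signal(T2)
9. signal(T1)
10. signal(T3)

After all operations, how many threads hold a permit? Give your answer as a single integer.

Step 1: wait(T1) -> count=1 queue=[] holders={T1}
Step 2: wait(T3) -> count=0 queue=[] holders={T1,T3}
Step 3: wait(T2) -> count=0 queue=[T2] holders={T1,T3}
Step 4: signal(T1) -> count=0 queue=[] holders={T2,T3}
Step 5: signal(T3) -> count=1 queue=[] holders={T2}
Step 6: wait(T3) -> count=0 queue=[] holders={T2,T3}
Step 7: wait(T1) -> count=0 queue=[T1] holders={T2,T3}
Step 8: signal(T2) -> count=0 queue=[] holders={T1,T3}
Step 9: signal(T1) -> count=1 queue=[] holders={T3}
Step 10: signal(T3) -> count=2 queue=[] holders={none}
Final holders: {none} -> 0 thread(s)

Answer: 0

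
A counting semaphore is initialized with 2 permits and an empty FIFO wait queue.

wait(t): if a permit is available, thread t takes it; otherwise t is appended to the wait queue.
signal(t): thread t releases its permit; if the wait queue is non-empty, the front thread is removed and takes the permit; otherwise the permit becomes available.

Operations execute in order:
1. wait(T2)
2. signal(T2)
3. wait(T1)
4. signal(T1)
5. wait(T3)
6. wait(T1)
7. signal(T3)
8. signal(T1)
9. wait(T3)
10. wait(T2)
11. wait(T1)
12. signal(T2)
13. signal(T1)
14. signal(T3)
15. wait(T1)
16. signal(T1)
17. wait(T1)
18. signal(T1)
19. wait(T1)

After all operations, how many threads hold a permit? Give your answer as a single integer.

Step 1: wait(T2) -> count=1 queue=[] holders={T2}
Step 2: signal(T2) -> count=2 queue=[] holders={none}
Step 3: wait(T1) -> count=1 queue=[] holders={T1}
Step 4: signal(T1) -> count=2 queue=[] holders={none}
Step 5: wait(T3) -> count=1 queue=[] holders={T3}
Step 6: wait(T1) -> count=0 queue=[] holders={T1,T3}
Step 7: signal(T3) -> count=1 queue=[] holders={T1}
Step 8: signal(T1) -> count=2 queue=[] holders={none}
Step 9: wait(T3) -> count=1 queue=[] holders={T3}
Step 10: wait(T2) -> count=0 queue=[] holders={T2,T3}
Step 11: wait(T1) -> count=0 queue=[T1] holders={T2,T3}
Step 12: signal(T2) -> count=0 queue=[] holders={T1,T3}
Step 13: signal(T1) -> count=1 queue=[] holders={T3}
Step 14: signal(T3) -> count=2 queue=[] holders={none}
Step 15: wait(T1) -> count=1 queue=[] holders={T1}
Step 16: signal(T1) -> count=2 queue=[] holders={none}
Step 17: wait(T1) -> count=1 queue=[] holders={T1}
Step 18: signal(T1) -> count=2 queue=[] holders={none}
Step 19: wait(T1) -> count=1 queue=[] holders={T1}
Final holders: {T1} -> 1 thread(s)

Answer: 1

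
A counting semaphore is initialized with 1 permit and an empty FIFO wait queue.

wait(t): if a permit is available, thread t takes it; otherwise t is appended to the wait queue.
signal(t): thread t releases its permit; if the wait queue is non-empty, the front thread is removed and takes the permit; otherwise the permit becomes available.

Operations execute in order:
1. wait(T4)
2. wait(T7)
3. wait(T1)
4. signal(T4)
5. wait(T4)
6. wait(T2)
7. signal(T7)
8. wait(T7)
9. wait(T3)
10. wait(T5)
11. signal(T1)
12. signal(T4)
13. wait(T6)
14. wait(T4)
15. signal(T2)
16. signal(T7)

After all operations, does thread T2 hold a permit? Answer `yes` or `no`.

Answer: no

Derivation:
Step 1: wait(T4) -> count=0 queue=[] holders={T4}
Step 2: wait(T7) -> count=0 queue=[T7] holders={T4}
Step 3: wait(T1) -> count=0 queue=[T7,T1] holders={T4}
Step 4: signal(T4) -> count=0 queue=[T1] holders={T7}
Step 5: wait(T4) -> count=0 queue=[T1,T4] holders={T7}
Step 6: wait(T2) -> count=0 queue=[T1,T4,T2] holders={T7}
Step 7: signal(T7) -> count=0 queue=[T4,T2] holders={T1}
Step 8: wait(T7) -> count=0 queue=[T4,T2,T7] holders={T1}
Step 9: wait(T3) -> count=0 queue=[T4,T2,T7,T3] holders={T1}
Step 10: wait(T5) -> count=0 queue=[T4,T2,T7,T3,T5] holders={T1}
Step 11: signal(T1) -> count=0 queue=[T2,T7,T3,T5] holders={T4}
Step 12: signal(T4) -> count=0 queue=[T7,T3,T5] holders={T2}
Step 13: wait(T6) -> count=0 queue=[T7,T3,T5,T6] holders={T2}
Step 14: wait(T4) -> count=0 queue=[T7,T3,T5,T6,T4] holders={T2}
Step 15: signal(T2) -> count=0 queue=[T3,T5,T6,T4] holders={T7}
Step 16: signal(T7) -> count=0 queue=[T5,T6,T4] holders={T3}
Final holders: {T3} -> T2 not in holders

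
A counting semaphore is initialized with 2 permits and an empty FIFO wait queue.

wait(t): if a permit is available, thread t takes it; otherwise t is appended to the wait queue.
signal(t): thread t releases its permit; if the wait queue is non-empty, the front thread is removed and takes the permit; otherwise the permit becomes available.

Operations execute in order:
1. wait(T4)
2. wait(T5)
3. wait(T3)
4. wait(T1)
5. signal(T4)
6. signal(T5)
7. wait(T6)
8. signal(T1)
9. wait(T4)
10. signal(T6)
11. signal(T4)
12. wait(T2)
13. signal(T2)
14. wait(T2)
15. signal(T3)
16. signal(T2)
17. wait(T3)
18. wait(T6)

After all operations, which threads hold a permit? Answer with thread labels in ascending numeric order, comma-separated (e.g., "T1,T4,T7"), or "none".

Answer: T3,T6

Derivation:
Step 1: wait(T4) -> count=1 queue=[] holders={T4}
Step 2: wait(T5) -> count=0 queue=[] holders={T4,T5}
Step 3: wait(T3) -> count=0 queue=[T3] holders={T4,T5}
Step 4: wait(T1) -> count=0 queue=[T3,T1] holders={T4,T5}
Step 5: signal(T4) -> count=0 queue=[T1] holders={T3,T5}
Step 6: signal(T5) -> count=0 queue=[] holders={T1,T3}
Step 7: wait(T6) -> count=0 queue=[T6] holders={T1,T3}
Step 8: signal(T1) -> count=0 queue=[] holders={T3,T6}
Step 9: wait(T4) -> count=0 queue=[T4] holders={T3,T6}
Step 10: signal(T6) -> count=0 queue=[] holders={T3,T4}
Step 11: signal(T4) -> count=1 queue=[] holders={T3}
Step 12: wait(T2) -> count=0 queue=[] holders={T2,T3}
Step 13: signal(T2) -> count=1 queue=[] holders={T3}
Step 14: wait(T2) -> count=0 queue=[] holders={T2,T3}
Step 15: signal(T3) -> count=1 queue=[] holders={T2}
Step 16: signal(T2) -> count=2 queue=[] holders={none}
Step 17: wait(T3) -> count=1 queue=[] holders={T3}
Step 18: wait(T6) -> count=0 queue=[] holders={T3,T6}
Final holders: T3,T6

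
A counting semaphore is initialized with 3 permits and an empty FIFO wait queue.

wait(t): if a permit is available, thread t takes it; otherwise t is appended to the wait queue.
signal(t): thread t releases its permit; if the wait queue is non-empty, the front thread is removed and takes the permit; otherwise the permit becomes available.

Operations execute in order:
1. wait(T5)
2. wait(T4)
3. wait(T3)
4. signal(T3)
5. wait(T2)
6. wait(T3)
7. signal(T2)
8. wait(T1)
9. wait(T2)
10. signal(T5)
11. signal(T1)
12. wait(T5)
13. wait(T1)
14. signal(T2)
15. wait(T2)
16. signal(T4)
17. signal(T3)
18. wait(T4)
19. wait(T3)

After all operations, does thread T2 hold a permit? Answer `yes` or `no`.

Answer: yes

Derivation:
Step 1: wait(T5) -> count=2 queue=[] holders={T5}
Step 2: wait(T4) -> count=1 queue=[] holders={T4,T5}
Step 3: wait(T3) -> count=0 queue=[] holders={T3,T4,T5}
Step 4: signal(T3) -> count=1 queue=[] holders={T4,T5}
Step 5: wait(T2) -> count=0 queue=[] holders={T2,T4,T5}
Step 6: wait(T3) -> count=0 queue=[T3] holders={T2,T4,T5}
Step 7: signal(T2) -> count=0 queue=[] holders={T3,T4,T5}
Step 8: wait(T1) -> count=0 queue=[T1] holders={T3,T4,T5}
Step 9: wait(T2) -> count=0 queue=[T1,T2] holders={T3,T4,T5}
Step 10: signal(T5) -> count=0 queue=[T2] holders={T1,T3,T4}
Step 11: signal(T1) -> count=0 queue=[] holders={T2,T3,T4}
Step 12: wait(T5) -> count=0 queue=[T5] holders={T2,T3,T4}
Step 13: wait(T1) -> count=0 queue=[T5,T1] holders={T2,T3,T4}
Step 14: signal(T2) -> count=0 queue=[T1] holders={T3,T4,T5}
Step 15: wait(T2) -> count=0 queue=[T1,T2] holders={T3,T4,T5}
Step 16: signal(T4) -> count=0 queue=[T2] holders={T1,T3,T5}
Step 17: signal(T3) -> count=0 queue=[] holders={T1,T2,T5}
Step 18: wait(T4) -> count=0 queue=[T4] holders={T1,T2,T5}
Step 19: wait(T3) -> count=0 queue=[T4,T3] holders={T1,T2,T5}
Final holders: {T1,T2,T5} -> T2 in holders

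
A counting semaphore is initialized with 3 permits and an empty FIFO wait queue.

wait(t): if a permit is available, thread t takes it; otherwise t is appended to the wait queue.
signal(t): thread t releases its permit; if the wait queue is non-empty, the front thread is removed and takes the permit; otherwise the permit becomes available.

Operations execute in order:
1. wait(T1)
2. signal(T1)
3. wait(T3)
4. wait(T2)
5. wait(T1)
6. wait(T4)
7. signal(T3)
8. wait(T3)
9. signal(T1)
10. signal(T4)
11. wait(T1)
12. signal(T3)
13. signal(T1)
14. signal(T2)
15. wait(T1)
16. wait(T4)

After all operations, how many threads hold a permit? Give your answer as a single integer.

Step 1: wait(T1) -> count=2 queue=[] holders={T1}
Step 2: signal(T1) -> count=3 queue=[] holders={none}
Step 3: wait(T3) -> count=2 queue=[] holders={T3}
Step 4: wait(T2) -> count=1 queue=[] holders={T2,T3}
Step 5: wait(T1) -> count=0 queue=[] holders={T1,T2,T3}
Step 6: wait(T4) -> count=0 queue=[T4] holders={T1,T2,T3}
Step 7: signal(T3) -> count=0 queue=[] holders={T1,T2,T4}
Step 8: wait(T3) -> count=0 queue=[T3] holders={T1,T2,T4}
Step 9: signal(T1) -> count=0 queue=[] holders={T2,T3,T4}
Step 10: signal(T4) -> count=1 queue=[] holders={T2,T3}
Step 11: wait(T1) -> count=0 queue=[] holders={T1,T2,T3}
Step 12: signal(T3) -> count=1 queue=[] holders={T1,T2}
Step 13: signal(T1) -> count=2 queue=[] holders={T2}
Step 14: signal(T2) -> count=3 queue=[] holders={none}
Step 15: wait(T1) -> count=2 queue=[] holders={T1}
Step 16: wait(T4) -> count=1 queue=[] holders={T1,T4}
Final holders: {T1,T4} -> 2 thread(s)

Answer: 2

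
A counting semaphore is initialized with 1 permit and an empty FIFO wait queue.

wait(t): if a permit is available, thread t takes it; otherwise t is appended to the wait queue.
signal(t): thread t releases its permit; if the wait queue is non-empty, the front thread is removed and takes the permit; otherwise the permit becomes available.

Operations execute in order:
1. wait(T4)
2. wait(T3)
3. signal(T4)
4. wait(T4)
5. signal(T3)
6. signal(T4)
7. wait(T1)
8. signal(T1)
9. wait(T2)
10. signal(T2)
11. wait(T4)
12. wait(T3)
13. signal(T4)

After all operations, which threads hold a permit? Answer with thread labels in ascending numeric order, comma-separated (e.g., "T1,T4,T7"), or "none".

Step 1: wait(T4) -> count=0 queue=[] holders={T4}
Step 2: wait(T3) -> count=0 queue=[T3] holders={T4}
Step 3: signal(T4) -> count=0 queue=[] holders={T3}
Step 4: wait(T4) -> count=0 queue=[T4] holders={T3}
Step 5: signal(T3) -> count=0 queue=[] holders={T4}
Step 6: signal(T4) -> count=1 queue=[] holders={none}
Step 7: wait(T1) -> count=0 queue=[] holders={T1}
Step 8: signal(T1) -> count=1 queue=[] holders={none}
Step 9: wait(T2) -> count=0 queue=[] holders={T2}
Step 10: signal(T2) -> count=1 queue=[] holders={none}
Step 11: wait(T4) -> count=0 queue=[] holders={T4}
Step 12: wait(T3) -> count=0 queue=[T3] holders={T4}
Step 13: signal(T4) -> count=0 queue=[] holders={T3}
Final holders: T3

Answer: T3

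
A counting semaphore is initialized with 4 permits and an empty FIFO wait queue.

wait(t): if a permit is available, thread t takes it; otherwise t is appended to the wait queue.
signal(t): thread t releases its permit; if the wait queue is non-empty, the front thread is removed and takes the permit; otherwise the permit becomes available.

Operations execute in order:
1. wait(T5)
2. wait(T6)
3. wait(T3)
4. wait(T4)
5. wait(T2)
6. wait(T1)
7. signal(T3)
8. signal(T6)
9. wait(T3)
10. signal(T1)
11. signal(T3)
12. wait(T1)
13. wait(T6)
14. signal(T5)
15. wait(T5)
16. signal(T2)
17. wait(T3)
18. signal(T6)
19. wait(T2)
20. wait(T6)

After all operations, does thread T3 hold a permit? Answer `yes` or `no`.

Step 1: wait(T5) -> count=3 queue=[] holders={T5}
Step 2: wait(T6) -> count=2 queue=[] holders={T5,T6}
Step 3: wait(T3) -> count=1 queue=[] holders={T3,T5,T6}
Step 4: wait(T4) -> count=0 queue=[] holders={T3,T4,T5,T6}
Step 5: wait(T2) -> count=0 queue=[T2] holders={T3,T4,T5,T6}
Step 6: wait(T1) -> count=0 queue=[T2,T1] holders={T3,T4,T5,T6}
Step 7: signal(T3) -> count=0 queue=[T1] holders={T2,T4,T5,T6}
Step 8: signal(T6) -> count=0 queue=[] holders={T1,T2,T4,T5}
Step 9: wait(T3) -> count=0 queue=[T3] holders={T1,T2,T4,T5}
Step 10: signal(T1) -> count=0 queue=[] holders={T2,T3,T4,T5}
Step 11: signal(T3) -> count=1 queue=[] holders={T2,T4,T5}
Step 12: wait(T1) -> count=0 queue=[] holders={T1,T2,T4,T5}
Step 13: wait(T6) -> count=0 queue=[T6] holders={T1,T2,T4,T5}
Step 14: signal(T5) -> count=0 queue=[] holders={T1,T2,T4,T6}
Step 15: wait(T5) -> count=0 queue=[T5] holders={T1,T2,T4,T6}
Step 16: signal(T2) -> count=0 queue=[] holders={T1,T4,T5,T6}
Step 17: wait(T3) -> count=0 queue=[T3] holders={T1,T4,T5,T6}
Step 18: signal(T6) -> count=0 queue=[] holders={T1,T3,T4,T5}
Step 19: wait(T2) -> count=0 queue=[T2] holders={T1,T3,T4,T5}
Step 20: wait(T6) -> count=0 queue=[T2,T6] holders={T1,T3,T4,T5}
Final holders: {T1,T3,T4,T5} -> T3 in holders

Answer: yes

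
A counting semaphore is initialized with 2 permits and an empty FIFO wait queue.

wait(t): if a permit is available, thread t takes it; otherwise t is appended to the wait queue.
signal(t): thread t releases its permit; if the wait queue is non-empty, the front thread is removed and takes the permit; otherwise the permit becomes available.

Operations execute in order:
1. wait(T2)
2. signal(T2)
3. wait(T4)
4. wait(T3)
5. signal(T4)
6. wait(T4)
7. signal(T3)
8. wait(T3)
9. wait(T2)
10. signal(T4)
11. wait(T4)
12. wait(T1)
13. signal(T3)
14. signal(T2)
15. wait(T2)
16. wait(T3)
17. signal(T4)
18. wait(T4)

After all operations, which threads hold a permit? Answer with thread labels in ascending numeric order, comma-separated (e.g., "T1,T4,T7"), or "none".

Step 1: wait(T2) -> count=1 queue=[] holders={T2}
Step 2: signal(T2) -> count=2 queue=[] holders={none}
Step 3: wait(T4) -> count=1 queue=[] holders={T4}
Step 4: wait(T3) -> count=0 queue=[] holders={T3,T4}
Step 5: signal(T4) -> count=1 queue=[] holders={T3}
Step 6: wait(T4) -> count=0 queue=[] holders={T3,T4}
Step 7: signal(T3) -> count=1 queue=[] holders={T4}
Step 8: wait(T3) -> count=0 queue=[] holders={T3,T4}
Step 9: wait(T2) -> count=0 queue=[T2] holders={T3,T4}
Step 10: signal(T4) -> count=0 queue=[] holders={T2,T3}
Step 11: wait(T4) -> count=0 queue=[T4] holders={T2,T3}
Step 12: wait(T1) -> count=0 queue=[T4,T1] holders={T2,T3}
Step 13: signal(T3) -> count=0 queue=[T1] holders={T2,T4}
Step 14: signal(T2) -> count=0 queue=[] holders={T1,T4}
Step 15: wait(T2) -> count=0 queue=[T2] holders={T1,T4}
Step 16: wait(T3) -> count=0 queue=[T2,T3] holders={T1,T4}
Step 17: signal(T4) -> count=0 queue=[T3] holders={T1,T2}
Step 18: wait(T4) -> count=0 queue=[T3,T4] holders={T1,T2}
Final holders: T1,T2

Answer: T1,T2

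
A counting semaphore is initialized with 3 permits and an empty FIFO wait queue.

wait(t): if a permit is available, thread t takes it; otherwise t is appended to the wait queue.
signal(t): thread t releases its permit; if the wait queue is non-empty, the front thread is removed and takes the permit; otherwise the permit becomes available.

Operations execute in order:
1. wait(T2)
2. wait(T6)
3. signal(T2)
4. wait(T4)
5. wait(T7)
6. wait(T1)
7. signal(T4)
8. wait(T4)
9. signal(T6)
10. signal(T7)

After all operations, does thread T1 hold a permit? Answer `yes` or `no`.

Answer: yes

Derivation:
Step 1: wait(T2) -> count=2 queue=[] holders={T2}
Step 2: wait(T6) -> count=1 queue=[] holders={T2,T6}
Step 3: signal(T2) -> count=2 queue=[] holders={T6}
Step 4: wait(T4) -> count=1 queue=[] holders={T4,T6}
Step 5: wait(T7) -> count=0 queue=[] holders={T4,T6,T7}
Step 6: wait(T1) -> count=0 queue=[T1] holders={T4,T6,T7}
Step 7: signal(T4) -> count=0 queue=[] holders={T1,T6,T7}
Step 8: wait(T4) -> count=0 queue=[T4] holders={T1,T6,T7}
Step 9: signal(T6) -> count=0 queue=[] holders={T1,T4,T7}
Step 10: signal(T7) -> count=1 queue=[] holders={T1,T4}
Final holders: {T1,T4} -> T1 in holders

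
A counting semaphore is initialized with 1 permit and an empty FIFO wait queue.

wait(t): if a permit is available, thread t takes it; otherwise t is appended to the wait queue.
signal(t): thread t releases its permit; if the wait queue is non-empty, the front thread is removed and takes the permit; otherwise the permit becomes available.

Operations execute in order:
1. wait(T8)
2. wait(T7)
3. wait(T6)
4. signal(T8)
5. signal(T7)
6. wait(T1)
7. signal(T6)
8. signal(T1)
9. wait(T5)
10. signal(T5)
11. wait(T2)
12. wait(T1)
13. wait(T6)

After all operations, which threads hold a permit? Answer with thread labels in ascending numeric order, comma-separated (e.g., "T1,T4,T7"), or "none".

Answer: T2

Derivation:
Step 1: wait(T8) -> count=0 queue=[] holders={T8}
Step 2: wait(T7) -> count=0 queue=[T7] holders={T8}
Step 3: wait(T6) -> count=0 queue=[T7,T6] holders={T8}
Step 4: signal(T8) -> count=0 queue=[T6] holders={T7}
Step 5: signal(T7) -> count=0 queue=[] holders={T6}
Step 6: wait(T1) -> count=0 queue=[T1] holders={T6}
Step 7: signal(T6) -> count=0 queue=[] holders={T1}
Step 8: signal(T1) -> count=1 queue=[] holders={none}
Step 9: wait(T5) -> count=0 queue=[] holders={T5}
Step 10: signal(T5) -> count=1 queue=[] holders={none}
Step 11: wait(T2) -> count=0 queue=[] holders={T2}
Step 12: wait(T1) -> count=0 queue=[T1] holders={T2}
Step 13: wait(T6) -> count=0 queue=[T1,T6] holders={T2}
Final holders: T2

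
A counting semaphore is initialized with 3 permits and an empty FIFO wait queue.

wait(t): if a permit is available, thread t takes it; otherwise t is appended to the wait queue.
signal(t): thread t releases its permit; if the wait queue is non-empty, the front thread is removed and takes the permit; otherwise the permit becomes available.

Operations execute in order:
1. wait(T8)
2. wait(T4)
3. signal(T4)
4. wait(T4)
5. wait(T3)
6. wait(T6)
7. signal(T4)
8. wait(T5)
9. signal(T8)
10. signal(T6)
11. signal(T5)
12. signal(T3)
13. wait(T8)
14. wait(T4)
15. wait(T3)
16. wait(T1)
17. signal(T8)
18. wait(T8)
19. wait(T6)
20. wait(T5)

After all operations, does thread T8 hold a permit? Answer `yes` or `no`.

Step 1: wait(T8) -> count=2 queue=[] holders={T8}
Step 2: wait(T4) -> count=1 queue=[] holders={T4,T8}
Step 3: signal(T4) -> count=2 queue=[] holders={T8}
Step 4: wait(T4) -> count=1 queue=[] holders={T4,T8}
Step 5: wait(T3) -> count=0 queue=[] holders={T3,T4,T8}
Step 6: wait(T6) -> count=0 queue=[T6] holders={T3,T4,T8}
Step 7: signal(T4) -> count=0 queue=[] holders={T3,T6,T8}
Step 8: wait(T5) -> count=0 queue=[T5] holders={T3,T6,T8}
Step 9: signal(T8) -> count=0 queue=[] holders={T3,T5,T6}
Step 10: signal(T6) -> count=1 queue=[] holders={T3,T5}
Step 11: signal(T5) -> count=2 queue=[] holders={T3}
Step 12: signal(T3) -> count=3 queue=[] holders={none}
Step 13: wait(T8) -> count=2 queue=[] holders={T8}
Step 14: wait(T4) -> count=1 queue=[] holders={T4,T8}
Step 15: wait(T3) -> count=0 queue=[] holders={T3,T4,T8}
Step 16: wait(T1) -> count=0 queue=[T1] holders={T3,T4,T8}
Step 17: signal(T8) -> count=0 queue=[] holders={T1,T3,T4}
Step 18: wait(T8) -> count=0 queue=[T8] holders={T1,T3,T4}
Step 19: wait(T6) -> count=0 queue=[T8,T6] holders={T1,T3,T4}
Step 20: wait(T5) -> count=0 queue=[T8,T6,T5] holders={T1,T3,T4}
Final holders: {T1,T3,T4} -> T8 not in holders

Answer: no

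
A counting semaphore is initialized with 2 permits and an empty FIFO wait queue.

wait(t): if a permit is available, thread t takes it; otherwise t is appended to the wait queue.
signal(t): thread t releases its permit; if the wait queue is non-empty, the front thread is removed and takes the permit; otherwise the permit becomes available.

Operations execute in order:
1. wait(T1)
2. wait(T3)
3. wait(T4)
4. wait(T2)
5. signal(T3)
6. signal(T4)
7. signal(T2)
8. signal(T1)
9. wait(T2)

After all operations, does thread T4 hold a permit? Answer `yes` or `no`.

Step 1: wait(T1) -> count=1 queue=[] holders={T1}
Step 2: wait(T3) -> count=0 queue=[] holders={T1,T3}
Step 3: wait(T4) -> count=0 queue=[T4] holders={T1,T3}
Step 4: wait(T2) -> count=0 queue=[T4,T2] holders={T1,T3}
Step 5: signal(T3) -> count=0 queue=[T2] holders={T1,T4}
Step 6: signal(T4) -> count=0 queue=[] holders={T1,T2}
Step 7: signal(T2) -> count=1 queue=[] holders={T1}
Step 8: signal(T1) -> count=2 queue=[] holders={none}
Step 9: wait(T2) -> count=1 queue=[] holders={T2}
Final holders: {T2} -> T4 not in holders

Answer: no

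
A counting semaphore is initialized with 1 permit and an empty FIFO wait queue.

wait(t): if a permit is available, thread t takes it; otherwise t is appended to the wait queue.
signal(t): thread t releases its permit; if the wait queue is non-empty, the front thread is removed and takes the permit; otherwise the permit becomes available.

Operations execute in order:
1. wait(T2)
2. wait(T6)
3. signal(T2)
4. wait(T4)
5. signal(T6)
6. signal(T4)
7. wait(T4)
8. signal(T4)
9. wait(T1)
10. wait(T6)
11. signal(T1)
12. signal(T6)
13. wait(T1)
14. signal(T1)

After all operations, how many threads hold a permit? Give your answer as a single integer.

Step 1: wait(T2) -> count=0 queue=[] holders={T2}
Step 2: wait(T6) -> count=0 queue=[T6] holders={T2}
Step 3: signal(T2) -> count=0 queue=[] holders={T6}
Step 4: wait(T4) -> count=0 queue=[T4] holders={T6}
Step 5: signal(T6) -> count=0 queue=[] holders={T4}
Step 6: signal(T4) -> count=1 queue=[] holders={none}
Step 7: wait(T4) -> count=0 queue=[] holders={T4}
Step 8: signal(T4) -> count=1 queue=[] holders={none}
Step 9: wait(T1) -> count=0 queue=[] holders={T1}
Step 10: wait(T6) -> count=0 queue=[T6] holders={T1}
Step 11: signal(T1) -> count=0 queue=[] holders={T6}
Step 12: signal(T6) -> count=1 queue=[] holders={none}
Step 13: wait(T1) -> count=0 queue=[] holders={T1}
Step 14: signal(T1) -> count=1 queue=[] holders={none}
Final holders: {none} -> 0 thread(s)

Answer: 0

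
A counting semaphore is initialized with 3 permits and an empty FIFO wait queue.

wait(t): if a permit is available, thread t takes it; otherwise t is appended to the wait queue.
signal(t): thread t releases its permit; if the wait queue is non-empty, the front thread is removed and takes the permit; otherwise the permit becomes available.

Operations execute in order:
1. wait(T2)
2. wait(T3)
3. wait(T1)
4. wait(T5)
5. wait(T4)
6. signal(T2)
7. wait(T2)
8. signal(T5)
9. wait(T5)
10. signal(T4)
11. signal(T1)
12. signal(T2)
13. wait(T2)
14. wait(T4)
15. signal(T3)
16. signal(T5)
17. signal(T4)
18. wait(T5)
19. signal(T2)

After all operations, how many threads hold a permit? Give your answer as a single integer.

Step 1: wait(T2) -> count=2 queue=[] holders={T2}
Step 2: wait(T3) -> count=1 queue=[] holders={T2,T3}
Step 3: wait(T1) -> count=0 queue=[] holders={T1,T2,T3}
Step 4: wait(T5) -> count=0 queue=[T5] holders={T1,T2,T3}
Step 5: wait(T4) -> count=0 queue=[T5,T4] holders={T1,T2,T3}
Step 6: signal(T2) -> count=0 queue=[T4] holders={T1,T3,T5}
Step 7: wait(T2) -> count=0 queue=[T4,T2] holders={T1,T3,T5}
Step 8: signal(T5) -> count=0 queue=[T2] holders={T1,T3,T4}
Step 9: wait(T5) -> count=0 queue=[T2,T5] holders={T1,T3,T4}
Step 10: signal(T4) -> count=0 queue=[T5] holders={T1,T2,T3}
Step 11: signal(T1) -> count=0 queue=[] holders={T2,T3,T5}
Step 12: signal(T2) -> count=1 queue=[] holders={T3,T5}
Step 13: wait(T2) -> count=0 queue=[] holders={T2,T3,T5}
Step 14: wait(T4) -> count=0 queue=[T4] holders={T2,T3,T5}
Step 15: signal(T3) -> count=0 queue=[] holders={T2,T4,T5}
Step 16: signal(T5) -> count=1 queue=[] holders={T2,T4}
Step 17: signal(T4) -> count=2 queue=[] holders={T2}
Step 18: wait(T5) -> count=1 queue=[] holders={T2,T5}
Step 19: signal(T2) -> count=2 queue=[] holders={T5}
Final holders: {T5} -> 1 thread(s)

Answer: 1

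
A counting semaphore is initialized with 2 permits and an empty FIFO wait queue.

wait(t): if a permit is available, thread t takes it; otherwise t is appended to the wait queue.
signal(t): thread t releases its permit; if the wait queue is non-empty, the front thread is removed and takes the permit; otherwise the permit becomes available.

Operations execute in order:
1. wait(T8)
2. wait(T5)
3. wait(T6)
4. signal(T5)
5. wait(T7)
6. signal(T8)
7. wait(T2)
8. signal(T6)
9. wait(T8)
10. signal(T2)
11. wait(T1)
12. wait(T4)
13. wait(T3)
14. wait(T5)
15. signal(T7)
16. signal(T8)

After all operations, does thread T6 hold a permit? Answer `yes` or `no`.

Step 1: wait(T8) -> count=1 queue=[] holders={T8}
Step 2: wait(T5) -> count=0 queue=[] holders={T5,T8}
Step 3: wait(T6) -> count=0 queue=[T6] holders={T5,T8}
Step 4: signal(T5) -> count=0 queue=[] holders={T6,T8}
Step 5: wait(T7) -> count=0 queue=[T7] holders={T6,T8}
Step 6: signal(T8) -> count=0 queue=[] holders={T6,T7}
Step 7: wait(T2) -> count=0 queue=[T2] holders={T6,T7}
Step 8: signal(T6) -> count=0 queue=[] holders={T2,T7}
Step 9: wait(T8) -> count=0 queue=[T8] holders={T2,T7}
Step 10: signal(T2) -> count=0 queue=[] holders={T7,T8}
Step 11: wait(T1) -> count=0 queue=[T1] holders={T7,T8}
Step 12: wait(T4) -> count=0 queue=[T1,T4] holders={T7,T8}
Step 13: wait(T3) -> count=0 queue=[T1,T4,T3] holders={T7,T8}
Step 14: wait(T5) -> count=0 queue=[T1,T4,T3,T5] holders={T7,T8}
Step 15: signal(T7) -> count=0 queue=[T4,T3,T5] holders={T1,T8}
Step 16: signal(T8) -> count=0 queue=[T3,T5] holders={T1,T4}
Final holders: {T1,T4} -> T6 not in holders

Answer: no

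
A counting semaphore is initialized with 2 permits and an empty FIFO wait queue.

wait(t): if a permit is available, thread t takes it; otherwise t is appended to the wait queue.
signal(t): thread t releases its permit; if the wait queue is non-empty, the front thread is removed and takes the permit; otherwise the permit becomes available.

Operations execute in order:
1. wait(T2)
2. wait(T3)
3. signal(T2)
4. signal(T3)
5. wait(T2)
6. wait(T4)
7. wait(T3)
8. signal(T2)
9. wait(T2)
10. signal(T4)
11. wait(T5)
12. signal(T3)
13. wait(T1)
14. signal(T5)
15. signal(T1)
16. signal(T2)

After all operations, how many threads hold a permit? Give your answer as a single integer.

Answer: 0

Derivation:
Step 1: wait(T2) -> count=1 queue=[] holders={T2}
Step 2: wait(T3) -> count=0 queue=[] holders={T2,T3}
Step 3: signal(T2) -> count=1 queue=[] holders={T3}
Step 4: signal(T3) -> count=2 queue=[] holders={none}
Step 5: wait(T2) -> count=1 queue=[] holders={T2}
Step 6: wait(T4) -> count=0 queue=[] holders={T2,T4}
Step 7: wait(T3) -> count=0 queue=[T3] holders={T2,T4}
Step 8: signal(T2) -> count=0 queue=[] holders={T3,T4}
Step 9: wait(T2) -> count=0 queue=[T2] holders={T3,T4}
Step 10: signal(T4) -> count=0 queue=[] holders={T2,T3}
Step 11: wait(T5) -> count=0 queue=[T5] holders={T2,T3}
Step 12: signal(T3) -> count=0 queue=[] holders={T2,T5}
Step 13: wait(T1) -> count=0 queue=[T1] holders={T2,T5}
Step 14: signal(T5) -> count=0 queue=[] holders={T1,T2}
Step 15: signal(T1) -> count=1 queue=[] holders={T2}
Step 16: signal(T2) -> count=2 queue=[] holders={none}
Final holders: {none} -> 0 thread(s)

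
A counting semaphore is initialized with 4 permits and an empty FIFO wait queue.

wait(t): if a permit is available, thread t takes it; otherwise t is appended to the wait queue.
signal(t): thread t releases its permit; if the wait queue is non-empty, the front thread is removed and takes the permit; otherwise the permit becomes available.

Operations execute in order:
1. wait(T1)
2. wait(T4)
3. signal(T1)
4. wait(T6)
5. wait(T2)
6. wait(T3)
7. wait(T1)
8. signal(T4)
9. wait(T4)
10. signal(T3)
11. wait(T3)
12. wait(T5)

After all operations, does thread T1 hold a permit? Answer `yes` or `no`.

Step 1: wait(T1) -> count=3 queue=[] holders={T1}
Step 2: wait(T4) -> count=2 queue=[] holders={T1,T4}
Step 3: signal(T1) -> count=3 queue=[] holders={T4}
Step 4: wait(T6) -> count=2 queue=[] holders={T4,T6}
Step 5: wait(T2) -> count=1 queue=[] holders={T2,T4,T6}
Step 6: wait(T3) -> count=0 queue=[] holders={T2,T3,T4,T6}
Step 7: wait(T1) -> count=0 queue=[T1] holders={T2,T3,T4,T6}
Step 8: signal(T4) -> count=0 queue=[] holders={T1,T2,T3,T6}
Step 9: wait(T4) -> count=0 queue=[T4] holders={T1,T2,T3,T6}
Step 10: signal(T3) -> count=0 queue=[] holders={T1,T2,T4,T6}
Step 11: wait(T3) -> count=0 queue=[T3] holders={T1,T2,T4,T6}
Step 12: wait(T5) -> count=0 queue=[T3,T5] holders={T1,T2,T4,T6}
Final holders: {T1,T2,T4,T6} -> T1 in holders

Answer: yes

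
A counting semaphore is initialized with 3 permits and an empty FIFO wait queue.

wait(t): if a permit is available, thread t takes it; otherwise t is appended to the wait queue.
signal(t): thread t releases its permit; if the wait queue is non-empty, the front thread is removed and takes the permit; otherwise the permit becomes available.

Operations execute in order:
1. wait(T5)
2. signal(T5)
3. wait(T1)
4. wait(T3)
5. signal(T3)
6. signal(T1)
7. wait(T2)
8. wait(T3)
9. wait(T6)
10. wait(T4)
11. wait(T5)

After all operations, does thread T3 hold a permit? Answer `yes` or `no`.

Step 1: wait(T5) -> count=2 queue=[] holders={T5}
Step 2: signal(T5) -> count=3 queue=[] holders={none}
Step 3: wait(T1) -> count=2 queue=[] holders={T1}
Step 4: wait(T3) -> count=1 queue=[] holders={T1,T3}
Step 5: signal(T3) -> count=2 queue=[] holders={T1}
Step 6: signal(T1) -> count=3 queue=[] holders={none}
Step 7: wait(T2) -> count=2 queue=[] holders={T2}
Step 8: wait(T3) -> count=1 queue=[] holders={T2,T3}
Step 9: wait(T6) -> count=0 queue=[] holders={T2,T3,T6}
Step 10: wait(T4) -> count=0 queue=[T4] holders={T2,T3,T6}
Step 11: wait(T5) -> count=0 queue=[T4,T5] holders={T2,T3,T6}
Final holders: {T2,T3,T6} -> T3 in holders

Answer: yes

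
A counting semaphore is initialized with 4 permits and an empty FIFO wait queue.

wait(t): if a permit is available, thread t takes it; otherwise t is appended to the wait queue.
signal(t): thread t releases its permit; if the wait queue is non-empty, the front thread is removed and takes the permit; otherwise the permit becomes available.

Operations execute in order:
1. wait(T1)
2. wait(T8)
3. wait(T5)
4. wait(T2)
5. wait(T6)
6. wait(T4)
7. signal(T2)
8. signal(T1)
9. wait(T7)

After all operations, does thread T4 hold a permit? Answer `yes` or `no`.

Step 1: wait(T1) -> count=3 queue=[] holders={T1}
Step 2: wait(T8) -> count=2 queue=[] holders={T1,T8}
Step 3: wait(T5) -> count=1 queue=[] holders={T1,T5,T8}
Step 4: wait(T2) -> count=0 queue=[] holders={T1,T2,T5,T8}
Step 5: wait(T6) -> count=0 queue=[T6] holders={T1,T2,T5,T8}
Step 6: wait(T4) -> count=0 queue=[T6,T4] holders={T1,T2,T5,T8}
Step 7: signal(T2) -> count=0 queue=[T4] holders={T1,T5,T6,T8}
Step 8: signal(T1) -> count=0 queue=[] holders={T4,T5,T6,T8}
Step 9: wait(T7) -> count=0 queue=[T7] holders={T4,T5,T6,T8}
Final holders: {T4,T5,T6,T8} -> T4 in holders

Answer: yes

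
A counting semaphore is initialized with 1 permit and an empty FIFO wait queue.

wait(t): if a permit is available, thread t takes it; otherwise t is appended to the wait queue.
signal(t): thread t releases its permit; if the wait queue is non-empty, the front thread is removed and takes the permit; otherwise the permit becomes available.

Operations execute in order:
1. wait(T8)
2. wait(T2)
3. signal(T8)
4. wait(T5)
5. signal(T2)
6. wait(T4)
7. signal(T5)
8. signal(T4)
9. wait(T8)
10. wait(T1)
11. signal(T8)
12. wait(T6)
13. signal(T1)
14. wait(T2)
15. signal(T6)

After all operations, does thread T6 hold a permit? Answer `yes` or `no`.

Step 1: wait(T8) -> count=0 queue=[] holders={T8}
Step 2: wait(T2) -> count=0 queue=[T2] holders={T8}
Step 3: signal(T8) -> count=0 queue=[] holders={T2}
Step 4: wait(T5) -> count=0 queue=[T5] holders={T2}
Step 5: signal(T2) -> count=0 queue=[] holders={T5}
Step 6: wait(T4) -> count=0 queue=[T4] holders={T5}
Step 7: signal(T5) -> count=0 queue=[] holders={T4}
Step 8: signal(T4) -> count=1 queue=[] holders={none}
Step 9: wait(T8) -> count=0 queue=[] holders={T8}
Step 10: wait(T1) -> count=0 queue=[T1] holders={T8}
Step 11: signal(T8) -> count=0 queue=[] holders={T1}
Step 12: wait(T6) -> count=0 queue=[T6] holders={T1}
Step 13: signal(T1) -> count=0 queue=[] holders={T6}
Step 14: wait(T2) -> count=0 queue=[T2] holders={T6}
Step 15: signal(T6) -> count=0 queue=[] holders={T2}
Final holders: {T2} -> T6 not in holders

Answer: no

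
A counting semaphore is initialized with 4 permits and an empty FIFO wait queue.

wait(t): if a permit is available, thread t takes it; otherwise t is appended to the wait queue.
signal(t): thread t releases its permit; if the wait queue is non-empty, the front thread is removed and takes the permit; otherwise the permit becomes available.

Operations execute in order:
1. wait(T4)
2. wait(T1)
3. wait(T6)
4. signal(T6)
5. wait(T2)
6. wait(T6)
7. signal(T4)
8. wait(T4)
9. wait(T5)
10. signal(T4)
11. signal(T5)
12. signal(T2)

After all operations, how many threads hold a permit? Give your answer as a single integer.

Step 1: wait(T4) -> count=3 queue=[] holders={T4}
Step 2: wait(T1) -> count=2 queue=[] holders={T1,T4}
Step 3: wait(T6) -> count=1 queue=[] holders={T1,T4,T6}
Step 4: signal(T6) -> count=2 queue=[] holders={T1,T4}
Step 5: wait(T2) -> count=1 queue=[] holders={T1,T2,T4}
Step 6: wait(T6) -> count=0 queue=[] holders={T1,T2,T4,T6}
Step 7: signal(T4) -> count=1 queue=[] holders={T1,T2,T6}
Step 8: wait(T4) -> count=0 queue=[] holders={T1,T2,T4,T6}
Step 9: wait(T5) -> count=0 queue=[T5] holders={T1,T2,T4,T6}
Step 10: signal(T4) -> count=0 queue=[] holders={T1,T2,T5,T6}
Step 11: signal(T5) -> count=1 queue=[] holders={T1,T2,T6}
Step 12: signal(T2) -> count=2 queue=[] holders={T1,T6}
Final holders: {T1,T6} -> 2 thread(s)

Answer: 2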